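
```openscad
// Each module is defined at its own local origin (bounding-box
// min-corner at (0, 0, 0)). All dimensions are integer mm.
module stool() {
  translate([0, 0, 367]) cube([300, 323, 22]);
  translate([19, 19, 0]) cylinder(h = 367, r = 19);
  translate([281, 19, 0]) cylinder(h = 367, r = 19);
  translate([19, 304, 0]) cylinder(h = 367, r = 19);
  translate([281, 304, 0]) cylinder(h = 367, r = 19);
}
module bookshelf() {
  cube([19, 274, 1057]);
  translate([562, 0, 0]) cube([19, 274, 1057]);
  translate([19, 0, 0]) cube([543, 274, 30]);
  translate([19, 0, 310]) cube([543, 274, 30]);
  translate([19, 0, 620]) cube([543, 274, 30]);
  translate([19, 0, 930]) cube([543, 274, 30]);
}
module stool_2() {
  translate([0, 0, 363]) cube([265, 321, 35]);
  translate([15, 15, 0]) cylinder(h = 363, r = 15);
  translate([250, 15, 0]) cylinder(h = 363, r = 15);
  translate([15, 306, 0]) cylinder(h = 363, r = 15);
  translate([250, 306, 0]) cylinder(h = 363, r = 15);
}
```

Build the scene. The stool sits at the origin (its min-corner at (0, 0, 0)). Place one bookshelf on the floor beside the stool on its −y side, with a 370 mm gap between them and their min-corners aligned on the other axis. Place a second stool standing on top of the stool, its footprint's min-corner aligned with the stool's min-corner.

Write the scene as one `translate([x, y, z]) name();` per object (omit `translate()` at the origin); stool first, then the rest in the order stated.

stool();
translate([0, -644, 0]) bookshelf();
translate([0, 0, 389]) stool_2();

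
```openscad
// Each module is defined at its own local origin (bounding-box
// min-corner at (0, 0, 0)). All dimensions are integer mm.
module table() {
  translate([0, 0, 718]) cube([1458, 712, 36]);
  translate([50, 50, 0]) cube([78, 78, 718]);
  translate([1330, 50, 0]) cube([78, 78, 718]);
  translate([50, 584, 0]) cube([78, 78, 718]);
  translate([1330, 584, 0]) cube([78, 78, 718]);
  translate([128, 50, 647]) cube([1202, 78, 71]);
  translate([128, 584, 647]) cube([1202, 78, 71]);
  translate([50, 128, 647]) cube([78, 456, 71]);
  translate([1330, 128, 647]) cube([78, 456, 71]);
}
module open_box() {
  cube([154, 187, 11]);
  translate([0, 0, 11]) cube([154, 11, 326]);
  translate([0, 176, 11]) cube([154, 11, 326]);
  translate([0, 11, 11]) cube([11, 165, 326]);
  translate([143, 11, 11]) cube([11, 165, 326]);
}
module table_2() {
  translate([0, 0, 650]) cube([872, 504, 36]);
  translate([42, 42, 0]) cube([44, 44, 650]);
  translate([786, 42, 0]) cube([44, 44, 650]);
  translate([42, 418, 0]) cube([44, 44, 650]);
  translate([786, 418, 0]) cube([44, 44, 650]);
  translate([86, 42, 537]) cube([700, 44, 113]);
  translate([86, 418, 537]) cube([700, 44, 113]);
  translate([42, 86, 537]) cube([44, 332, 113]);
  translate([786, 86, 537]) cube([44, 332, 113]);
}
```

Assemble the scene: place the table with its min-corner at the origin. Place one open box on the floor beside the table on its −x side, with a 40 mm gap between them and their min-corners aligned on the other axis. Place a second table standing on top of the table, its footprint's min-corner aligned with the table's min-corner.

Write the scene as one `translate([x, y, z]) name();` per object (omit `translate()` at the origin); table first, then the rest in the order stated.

table();
translate([-194, 0, 0]) open_box();
translate([0, 0, 754]) table_2();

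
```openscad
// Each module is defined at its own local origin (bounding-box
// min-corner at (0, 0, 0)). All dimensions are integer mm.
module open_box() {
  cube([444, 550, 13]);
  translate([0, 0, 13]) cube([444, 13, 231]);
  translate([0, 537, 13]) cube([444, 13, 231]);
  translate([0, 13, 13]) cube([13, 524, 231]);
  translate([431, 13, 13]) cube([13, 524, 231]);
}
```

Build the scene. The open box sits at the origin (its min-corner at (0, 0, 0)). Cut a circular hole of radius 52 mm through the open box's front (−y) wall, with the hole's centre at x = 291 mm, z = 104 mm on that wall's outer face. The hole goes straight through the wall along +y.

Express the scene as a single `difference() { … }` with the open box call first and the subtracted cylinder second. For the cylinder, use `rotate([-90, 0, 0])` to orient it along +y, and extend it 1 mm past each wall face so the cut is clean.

difference() {
  open_box();
  translate([291, -1, 104]) rotate([-90, 0, 0]) cylinder(h = 15, r = 52);
}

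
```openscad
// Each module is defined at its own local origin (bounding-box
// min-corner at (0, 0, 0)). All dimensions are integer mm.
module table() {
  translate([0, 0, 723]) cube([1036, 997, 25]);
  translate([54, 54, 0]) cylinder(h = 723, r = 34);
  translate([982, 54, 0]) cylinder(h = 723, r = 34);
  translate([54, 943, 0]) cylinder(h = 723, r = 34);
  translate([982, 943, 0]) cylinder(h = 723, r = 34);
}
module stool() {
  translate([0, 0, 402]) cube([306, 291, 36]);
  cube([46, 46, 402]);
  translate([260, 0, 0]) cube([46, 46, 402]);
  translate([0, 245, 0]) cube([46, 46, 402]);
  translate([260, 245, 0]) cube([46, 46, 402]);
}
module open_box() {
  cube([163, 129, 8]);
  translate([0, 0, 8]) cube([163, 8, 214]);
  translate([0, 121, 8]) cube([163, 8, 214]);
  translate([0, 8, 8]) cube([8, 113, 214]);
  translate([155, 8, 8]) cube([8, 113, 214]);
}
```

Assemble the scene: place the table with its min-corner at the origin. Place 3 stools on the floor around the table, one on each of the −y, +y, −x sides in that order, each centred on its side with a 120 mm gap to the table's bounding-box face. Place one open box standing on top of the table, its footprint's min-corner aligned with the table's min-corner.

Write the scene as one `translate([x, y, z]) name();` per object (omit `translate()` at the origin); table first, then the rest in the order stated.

table();
translate([365, -411, 0]) stool();
translate([365, 1117, 0]) stool();
translate([-426, 353, 0]) stool();
translate([0, 0, 748]) open_box();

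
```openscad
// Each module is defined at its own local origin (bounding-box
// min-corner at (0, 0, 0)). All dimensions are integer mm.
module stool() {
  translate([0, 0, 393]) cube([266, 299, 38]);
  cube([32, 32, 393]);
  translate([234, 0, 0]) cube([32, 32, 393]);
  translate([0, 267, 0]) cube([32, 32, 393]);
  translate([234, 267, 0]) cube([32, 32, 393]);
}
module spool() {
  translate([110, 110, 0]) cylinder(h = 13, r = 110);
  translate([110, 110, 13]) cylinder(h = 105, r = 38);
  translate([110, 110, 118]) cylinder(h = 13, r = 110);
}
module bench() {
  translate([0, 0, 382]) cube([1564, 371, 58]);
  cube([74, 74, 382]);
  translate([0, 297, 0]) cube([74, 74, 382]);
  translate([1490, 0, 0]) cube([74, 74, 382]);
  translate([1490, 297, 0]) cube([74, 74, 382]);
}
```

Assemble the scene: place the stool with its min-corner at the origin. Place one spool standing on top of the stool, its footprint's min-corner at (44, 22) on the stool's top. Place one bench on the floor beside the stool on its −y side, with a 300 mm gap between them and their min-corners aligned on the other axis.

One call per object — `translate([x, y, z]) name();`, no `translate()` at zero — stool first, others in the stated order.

stool();
translate([44, 22, 431]) spool();
translate([0, -671, 0]) bench();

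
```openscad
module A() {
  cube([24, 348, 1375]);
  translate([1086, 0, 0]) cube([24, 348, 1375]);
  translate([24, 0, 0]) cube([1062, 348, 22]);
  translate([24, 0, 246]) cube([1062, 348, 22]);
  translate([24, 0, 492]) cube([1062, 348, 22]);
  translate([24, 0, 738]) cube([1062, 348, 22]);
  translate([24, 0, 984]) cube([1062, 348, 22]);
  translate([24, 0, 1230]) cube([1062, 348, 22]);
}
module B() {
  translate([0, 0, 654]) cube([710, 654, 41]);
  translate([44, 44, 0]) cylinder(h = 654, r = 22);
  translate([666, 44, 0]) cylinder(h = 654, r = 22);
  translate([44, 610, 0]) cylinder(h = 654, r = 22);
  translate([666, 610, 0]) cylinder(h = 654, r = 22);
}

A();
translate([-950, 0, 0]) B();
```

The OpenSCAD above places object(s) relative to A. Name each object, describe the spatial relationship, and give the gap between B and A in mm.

A is a bookshelf. B is a table. The table is on the floor beside the bookshelf on its −x side. The gap between the table and the bookshelf is 240 mm.

The table's nearest face is 240 mm from the bookshelf's −x face.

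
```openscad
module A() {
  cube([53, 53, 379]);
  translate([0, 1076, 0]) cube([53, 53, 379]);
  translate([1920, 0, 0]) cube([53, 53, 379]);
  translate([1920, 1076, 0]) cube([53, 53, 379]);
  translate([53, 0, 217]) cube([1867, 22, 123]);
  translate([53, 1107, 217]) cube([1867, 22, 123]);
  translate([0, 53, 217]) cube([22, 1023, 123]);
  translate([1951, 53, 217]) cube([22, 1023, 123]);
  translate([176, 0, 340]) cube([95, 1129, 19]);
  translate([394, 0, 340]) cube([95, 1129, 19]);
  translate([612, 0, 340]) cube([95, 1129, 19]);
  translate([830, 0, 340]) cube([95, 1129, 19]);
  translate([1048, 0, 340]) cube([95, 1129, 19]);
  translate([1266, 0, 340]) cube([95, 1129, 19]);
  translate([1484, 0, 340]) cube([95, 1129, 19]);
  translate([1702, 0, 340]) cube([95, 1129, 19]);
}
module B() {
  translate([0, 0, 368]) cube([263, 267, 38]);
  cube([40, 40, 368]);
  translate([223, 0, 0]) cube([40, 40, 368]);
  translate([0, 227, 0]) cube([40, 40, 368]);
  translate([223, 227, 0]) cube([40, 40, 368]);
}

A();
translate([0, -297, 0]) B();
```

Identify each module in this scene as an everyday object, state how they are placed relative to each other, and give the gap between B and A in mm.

The stool's nearest face is 30 mm from the bed frame's −y face.

A is a bed frame. B is a stool. The stool is on the floor beside the bed frame on its −y side. The gap between the stool and the bed frame is 30 mm.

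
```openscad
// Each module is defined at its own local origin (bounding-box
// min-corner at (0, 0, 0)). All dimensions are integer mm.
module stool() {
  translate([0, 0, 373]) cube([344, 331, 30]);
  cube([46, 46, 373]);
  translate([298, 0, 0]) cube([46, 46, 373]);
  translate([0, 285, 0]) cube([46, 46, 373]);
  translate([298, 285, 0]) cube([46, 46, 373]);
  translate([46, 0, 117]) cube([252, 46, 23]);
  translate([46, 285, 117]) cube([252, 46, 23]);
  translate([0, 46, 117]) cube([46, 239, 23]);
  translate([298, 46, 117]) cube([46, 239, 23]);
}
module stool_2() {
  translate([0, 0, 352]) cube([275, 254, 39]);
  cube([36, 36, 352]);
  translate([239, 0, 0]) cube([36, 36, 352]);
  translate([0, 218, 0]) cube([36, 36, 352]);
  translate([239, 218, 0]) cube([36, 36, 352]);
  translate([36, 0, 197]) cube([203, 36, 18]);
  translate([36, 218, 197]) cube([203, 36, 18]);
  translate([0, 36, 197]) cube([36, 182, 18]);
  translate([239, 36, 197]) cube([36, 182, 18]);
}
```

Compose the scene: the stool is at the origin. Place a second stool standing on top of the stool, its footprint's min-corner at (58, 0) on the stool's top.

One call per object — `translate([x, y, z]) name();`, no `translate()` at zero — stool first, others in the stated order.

stool();
translate([58, 0, 403]) stool_2();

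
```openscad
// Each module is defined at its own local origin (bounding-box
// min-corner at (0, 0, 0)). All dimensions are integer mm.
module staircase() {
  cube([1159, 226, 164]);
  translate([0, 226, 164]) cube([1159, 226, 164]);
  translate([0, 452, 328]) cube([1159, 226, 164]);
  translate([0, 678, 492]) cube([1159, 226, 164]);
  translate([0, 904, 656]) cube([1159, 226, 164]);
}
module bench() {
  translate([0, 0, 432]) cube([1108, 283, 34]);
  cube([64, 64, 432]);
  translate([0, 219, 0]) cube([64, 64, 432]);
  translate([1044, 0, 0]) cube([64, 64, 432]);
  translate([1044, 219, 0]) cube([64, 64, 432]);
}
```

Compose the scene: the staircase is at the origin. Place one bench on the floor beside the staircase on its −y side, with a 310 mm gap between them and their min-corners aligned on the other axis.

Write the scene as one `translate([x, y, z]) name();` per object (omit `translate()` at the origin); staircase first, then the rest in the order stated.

staircase();
translate([0, -593, 0]) bench();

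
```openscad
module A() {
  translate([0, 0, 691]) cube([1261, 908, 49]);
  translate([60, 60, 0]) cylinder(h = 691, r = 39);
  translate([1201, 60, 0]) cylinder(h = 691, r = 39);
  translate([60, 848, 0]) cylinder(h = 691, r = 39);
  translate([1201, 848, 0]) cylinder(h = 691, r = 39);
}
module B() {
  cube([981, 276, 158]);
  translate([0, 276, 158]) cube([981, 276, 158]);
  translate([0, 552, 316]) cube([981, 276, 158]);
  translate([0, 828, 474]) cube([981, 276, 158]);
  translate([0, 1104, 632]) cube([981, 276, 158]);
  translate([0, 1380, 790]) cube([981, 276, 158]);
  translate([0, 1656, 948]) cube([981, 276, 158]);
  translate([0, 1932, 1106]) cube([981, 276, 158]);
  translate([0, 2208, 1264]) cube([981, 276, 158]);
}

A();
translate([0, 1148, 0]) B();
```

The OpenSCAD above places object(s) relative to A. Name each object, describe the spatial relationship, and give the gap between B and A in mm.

The staircase's nearest face is 240 mm from the table's +y face.

A is a table. B is a staircase. The staircase is on the floor beside the table on its +y side. The gap between the staircase and the table is 240 mm.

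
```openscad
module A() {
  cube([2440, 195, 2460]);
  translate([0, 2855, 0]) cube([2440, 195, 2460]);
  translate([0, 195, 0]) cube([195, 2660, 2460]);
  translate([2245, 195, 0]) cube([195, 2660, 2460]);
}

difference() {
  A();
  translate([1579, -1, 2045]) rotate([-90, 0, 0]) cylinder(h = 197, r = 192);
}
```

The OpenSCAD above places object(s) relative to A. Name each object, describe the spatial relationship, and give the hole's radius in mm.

The subtracted cylinder has r = 192 mm.

A is a house frame. The house frame has a circular hole through its front wall. The hole's radius is 192 mm.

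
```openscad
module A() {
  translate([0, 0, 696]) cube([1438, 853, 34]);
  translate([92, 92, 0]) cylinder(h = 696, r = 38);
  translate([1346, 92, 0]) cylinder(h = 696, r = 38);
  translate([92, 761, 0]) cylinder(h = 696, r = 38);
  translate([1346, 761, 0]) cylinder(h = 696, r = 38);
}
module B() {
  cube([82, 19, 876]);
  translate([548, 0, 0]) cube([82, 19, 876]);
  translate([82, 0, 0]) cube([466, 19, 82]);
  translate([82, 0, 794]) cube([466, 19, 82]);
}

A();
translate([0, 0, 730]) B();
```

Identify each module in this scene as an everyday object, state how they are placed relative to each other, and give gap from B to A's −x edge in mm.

A is a table. B is a picture frame. The picture frame is on top of the table. The gap from the picture frame to the table's −x edge is 0 mm.

The picture frame's min-x is at 0; the table's min-x is 0; gap = 0 mm.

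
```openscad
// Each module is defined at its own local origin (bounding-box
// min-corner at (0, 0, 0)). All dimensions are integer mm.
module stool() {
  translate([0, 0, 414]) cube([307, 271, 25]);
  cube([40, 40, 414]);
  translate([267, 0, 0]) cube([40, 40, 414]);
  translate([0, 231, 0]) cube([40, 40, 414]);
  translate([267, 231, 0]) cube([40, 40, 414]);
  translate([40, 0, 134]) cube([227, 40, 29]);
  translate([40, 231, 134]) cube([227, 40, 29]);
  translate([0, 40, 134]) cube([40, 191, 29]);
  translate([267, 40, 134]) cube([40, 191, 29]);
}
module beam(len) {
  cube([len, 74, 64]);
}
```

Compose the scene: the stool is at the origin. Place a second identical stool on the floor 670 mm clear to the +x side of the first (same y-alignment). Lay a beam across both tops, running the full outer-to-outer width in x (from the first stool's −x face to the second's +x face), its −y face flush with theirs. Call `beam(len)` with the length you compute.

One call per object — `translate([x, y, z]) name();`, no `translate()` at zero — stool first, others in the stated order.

stool();
translate([977, 0, 0]) stool();
translate([0, 0, 439]) beam(1284);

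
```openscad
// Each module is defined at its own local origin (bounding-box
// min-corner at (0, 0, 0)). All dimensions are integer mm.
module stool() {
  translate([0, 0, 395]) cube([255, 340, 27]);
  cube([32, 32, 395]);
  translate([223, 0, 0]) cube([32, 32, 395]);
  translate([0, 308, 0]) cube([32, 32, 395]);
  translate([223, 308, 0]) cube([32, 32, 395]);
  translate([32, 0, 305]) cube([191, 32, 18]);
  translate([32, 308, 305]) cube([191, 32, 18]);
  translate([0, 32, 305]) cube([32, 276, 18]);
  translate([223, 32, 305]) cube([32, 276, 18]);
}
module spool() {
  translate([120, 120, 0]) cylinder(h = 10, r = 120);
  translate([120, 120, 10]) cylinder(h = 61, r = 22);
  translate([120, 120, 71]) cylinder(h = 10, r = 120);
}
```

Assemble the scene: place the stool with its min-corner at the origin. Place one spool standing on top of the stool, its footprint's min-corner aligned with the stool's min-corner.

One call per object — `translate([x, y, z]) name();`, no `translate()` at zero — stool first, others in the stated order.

stool();
translate([0, 0, 422]) spool();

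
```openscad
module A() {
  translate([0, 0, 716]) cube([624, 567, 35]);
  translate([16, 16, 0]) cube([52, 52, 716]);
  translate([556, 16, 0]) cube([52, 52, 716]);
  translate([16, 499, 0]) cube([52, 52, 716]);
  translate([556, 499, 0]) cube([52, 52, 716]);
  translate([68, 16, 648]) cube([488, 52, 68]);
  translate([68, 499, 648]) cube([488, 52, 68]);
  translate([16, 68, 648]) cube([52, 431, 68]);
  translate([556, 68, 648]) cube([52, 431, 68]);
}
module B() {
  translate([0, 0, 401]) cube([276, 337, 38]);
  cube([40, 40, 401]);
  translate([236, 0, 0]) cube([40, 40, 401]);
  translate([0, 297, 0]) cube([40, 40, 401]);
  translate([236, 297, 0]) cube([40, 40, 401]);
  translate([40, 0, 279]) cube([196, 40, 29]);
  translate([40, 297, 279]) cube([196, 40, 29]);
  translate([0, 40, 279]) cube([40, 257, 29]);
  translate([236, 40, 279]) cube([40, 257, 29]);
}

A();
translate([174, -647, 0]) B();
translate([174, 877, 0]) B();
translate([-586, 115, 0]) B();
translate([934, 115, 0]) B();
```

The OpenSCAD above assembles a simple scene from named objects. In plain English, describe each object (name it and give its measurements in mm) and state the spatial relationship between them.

A is a table: top 624 mm (x) × 567 mm (y), 35 mm thick, upper face at z = 751 mm, on four 52×52 mm square legs, each inset 16 mm from the nearest pair of top edges, running from z = 0 to the bottom of the top. Four apron rails, 52 mm thick and 68 mm tall, run between adjacent legs with their top edges flush with the underside of the top and their outer faces flush with the legs' outer faces.

B is a four-legged stool. The seat is a 276×337×38 mm slab whose top surface is at z = 439 mm; four square legs, each 40×40 mm in cross-section, run from the floor (z = 0) to the underside of the seat, each flush with a corner of the seat. Four stretchers, 40 mm wide and 29 mm tall, connect adjacent legs with their undersides at z = 279 mm, each running between the inner faces of the legs it joins and aligned with the legs' outer faces on the other axis.

Four stools sit around the table at the −y, +y, −x, +x sides.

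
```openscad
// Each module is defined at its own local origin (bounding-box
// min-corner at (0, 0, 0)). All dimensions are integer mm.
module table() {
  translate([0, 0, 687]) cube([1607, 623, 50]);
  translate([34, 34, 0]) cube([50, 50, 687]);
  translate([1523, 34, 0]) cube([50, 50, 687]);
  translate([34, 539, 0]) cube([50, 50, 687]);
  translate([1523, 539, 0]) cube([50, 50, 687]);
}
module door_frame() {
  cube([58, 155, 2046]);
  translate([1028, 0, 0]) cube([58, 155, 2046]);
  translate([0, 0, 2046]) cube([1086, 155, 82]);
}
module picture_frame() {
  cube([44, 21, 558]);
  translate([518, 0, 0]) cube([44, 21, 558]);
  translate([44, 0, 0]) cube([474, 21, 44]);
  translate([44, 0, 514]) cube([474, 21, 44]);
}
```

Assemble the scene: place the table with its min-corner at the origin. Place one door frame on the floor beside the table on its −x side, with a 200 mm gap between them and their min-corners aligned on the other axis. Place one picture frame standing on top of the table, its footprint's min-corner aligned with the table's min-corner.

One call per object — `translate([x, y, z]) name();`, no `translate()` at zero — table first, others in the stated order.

table();
translate([-1286, 0, 0]) door_frame();
translate([0, 0, 737]) picture_frame();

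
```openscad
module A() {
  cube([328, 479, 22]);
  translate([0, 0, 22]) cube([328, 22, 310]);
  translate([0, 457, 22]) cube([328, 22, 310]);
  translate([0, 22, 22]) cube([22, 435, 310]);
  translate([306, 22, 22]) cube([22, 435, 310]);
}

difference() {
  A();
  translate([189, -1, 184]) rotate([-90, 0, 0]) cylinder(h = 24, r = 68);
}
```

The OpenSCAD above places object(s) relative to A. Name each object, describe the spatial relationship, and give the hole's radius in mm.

A is an open box. The open box has a circular hole through its front wall. The hole's radius is 68 mm.

The subtracted cylinder has r = 68 mm.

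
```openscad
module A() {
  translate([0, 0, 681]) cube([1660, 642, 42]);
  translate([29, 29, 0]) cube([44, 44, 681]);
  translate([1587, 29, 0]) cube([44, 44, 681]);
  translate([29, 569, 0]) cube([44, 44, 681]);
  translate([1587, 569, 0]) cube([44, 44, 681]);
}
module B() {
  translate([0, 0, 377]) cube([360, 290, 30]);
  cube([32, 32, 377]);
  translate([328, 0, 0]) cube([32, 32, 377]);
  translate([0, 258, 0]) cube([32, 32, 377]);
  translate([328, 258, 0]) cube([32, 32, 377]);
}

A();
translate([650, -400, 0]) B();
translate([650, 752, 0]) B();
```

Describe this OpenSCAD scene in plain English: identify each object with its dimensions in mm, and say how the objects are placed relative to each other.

A is a table: top 1660 mm (x) × 642 mm (y), 42 mm thick, upper face at z = 723 mm, on four 44×44 mm square legs, each inset 29 mm from the nearest pair of top edges, running from z = 0 to the bottom of the top.

B is a simple wooden stool: a rectangular seat 360 mm (x) by 290 mm (y), 30 mm thick, top face at z = 407 mm, on four square legs, each 32×32 mm in cross-section. The legs rest on z = 0, each flush with a corner of the seat.

Two stools sit around the table at the −y, +y sides.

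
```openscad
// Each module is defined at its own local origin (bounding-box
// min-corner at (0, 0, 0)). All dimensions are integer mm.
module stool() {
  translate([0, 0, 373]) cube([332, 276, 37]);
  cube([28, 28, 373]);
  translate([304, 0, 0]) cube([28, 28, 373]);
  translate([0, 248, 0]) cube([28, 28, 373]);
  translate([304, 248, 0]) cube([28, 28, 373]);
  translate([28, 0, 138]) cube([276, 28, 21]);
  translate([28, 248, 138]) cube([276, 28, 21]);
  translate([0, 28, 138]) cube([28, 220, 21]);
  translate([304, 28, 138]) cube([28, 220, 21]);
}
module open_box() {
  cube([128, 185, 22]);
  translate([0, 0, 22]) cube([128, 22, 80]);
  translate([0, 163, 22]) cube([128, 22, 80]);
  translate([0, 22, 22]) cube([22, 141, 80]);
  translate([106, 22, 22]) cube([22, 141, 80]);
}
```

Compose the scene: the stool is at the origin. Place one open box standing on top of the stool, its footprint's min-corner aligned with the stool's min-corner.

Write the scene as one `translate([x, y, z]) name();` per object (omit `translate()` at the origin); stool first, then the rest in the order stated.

stool();
translate([0, 0, 410]) open_box();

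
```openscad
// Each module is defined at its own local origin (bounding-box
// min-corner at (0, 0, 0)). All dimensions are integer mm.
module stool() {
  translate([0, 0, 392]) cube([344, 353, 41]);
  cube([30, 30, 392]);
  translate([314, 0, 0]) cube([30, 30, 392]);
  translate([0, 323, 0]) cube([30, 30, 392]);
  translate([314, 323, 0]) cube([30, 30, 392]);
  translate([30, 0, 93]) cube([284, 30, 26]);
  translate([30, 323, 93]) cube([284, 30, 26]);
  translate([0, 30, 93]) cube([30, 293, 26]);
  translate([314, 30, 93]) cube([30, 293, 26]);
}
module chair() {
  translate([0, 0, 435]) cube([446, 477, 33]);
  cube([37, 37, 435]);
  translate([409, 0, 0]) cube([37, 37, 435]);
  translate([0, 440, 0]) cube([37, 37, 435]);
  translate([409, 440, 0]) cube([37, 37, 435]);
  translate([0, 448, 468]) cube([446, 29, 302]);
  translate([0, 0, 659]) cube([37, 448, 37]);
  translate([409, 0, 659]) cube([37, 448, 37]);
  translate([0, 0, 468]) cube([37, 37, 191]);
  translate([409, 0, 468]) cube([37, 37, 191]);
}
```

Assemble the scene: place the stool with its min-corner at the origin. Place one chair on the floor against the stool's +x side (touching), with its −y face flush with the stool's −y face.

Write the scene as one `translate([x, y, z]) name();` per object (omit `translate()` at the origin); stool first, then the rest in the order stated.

stool();
translate([344, 0, 0]) chair();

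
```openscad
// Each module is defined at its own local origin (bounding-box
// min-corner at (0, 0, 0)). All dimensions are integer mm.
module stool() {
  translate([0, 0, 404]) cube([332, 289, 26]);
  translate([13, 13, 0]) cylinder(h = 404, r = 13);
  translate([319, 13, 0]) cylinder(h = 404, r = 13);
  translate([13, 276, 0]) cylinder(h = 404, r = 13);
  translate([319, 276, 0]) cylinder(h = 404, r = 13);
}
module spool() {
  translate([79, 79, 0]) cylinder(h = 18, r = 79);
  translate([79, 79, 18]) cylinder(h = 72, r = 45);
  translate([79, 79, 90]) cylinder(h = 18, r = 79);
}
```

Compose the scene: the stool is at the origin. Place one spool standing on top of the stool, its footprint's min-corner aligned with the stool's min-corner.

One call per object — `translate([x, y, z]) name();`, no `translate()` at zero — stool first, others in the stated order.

stool();
translate([0, 0, 430]) spool();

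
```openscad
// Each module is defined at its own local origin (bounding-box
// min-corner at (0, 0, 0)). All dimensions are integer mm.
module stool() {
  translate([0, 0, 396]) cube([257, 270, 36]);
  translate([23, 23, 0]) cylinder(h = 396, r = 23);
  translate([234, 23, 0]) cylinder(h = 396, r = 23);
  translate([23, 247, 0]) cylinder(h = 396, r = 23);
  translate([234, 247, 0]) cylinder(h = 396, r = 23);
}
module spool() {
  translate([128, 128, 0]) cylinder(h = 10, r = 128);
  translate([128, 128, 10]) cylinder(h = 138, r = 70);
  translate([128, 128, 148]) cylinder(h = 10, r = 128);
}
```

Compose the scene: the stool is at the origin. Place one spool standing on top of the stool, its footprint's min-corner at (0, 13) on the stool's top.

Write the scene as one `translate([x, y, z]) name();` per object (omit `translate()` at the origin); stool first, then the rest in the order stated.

stool();
translate([0, 13, 432]) spool();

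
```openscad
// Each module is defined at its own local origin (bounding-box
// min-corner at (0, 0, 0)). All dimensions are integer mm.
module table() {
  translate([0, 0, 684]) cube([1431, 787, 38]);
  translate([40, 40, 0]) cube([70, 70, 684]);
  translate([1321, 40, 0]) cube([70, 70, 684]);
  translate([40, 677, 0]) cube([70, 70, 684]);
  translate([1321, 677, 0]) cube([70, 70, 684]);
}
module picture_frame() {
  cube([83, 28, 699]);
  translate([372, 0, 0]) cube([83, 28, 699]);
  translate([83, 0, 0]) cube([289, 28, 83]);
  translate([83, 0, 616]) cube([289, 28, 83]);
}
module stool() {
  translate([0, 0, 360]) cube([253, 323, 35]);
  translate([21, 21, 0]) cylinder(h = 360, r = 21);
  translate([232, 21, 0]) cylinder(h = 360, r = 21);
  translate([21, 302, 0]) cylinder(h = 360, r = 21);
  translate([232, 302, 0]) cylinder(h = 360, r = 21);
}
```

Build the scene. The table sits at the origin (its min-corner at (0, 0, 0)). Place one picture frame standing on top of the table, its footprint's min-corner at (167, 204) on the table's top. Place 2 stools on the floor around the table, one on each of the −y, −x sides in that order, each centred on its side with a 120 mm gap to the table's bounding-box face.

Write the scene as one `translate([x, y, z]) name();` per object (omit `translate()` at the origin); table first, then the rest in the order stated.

table();
translate([167, 204, 722]) picture_frame();
translate([589, -443, 0]) stool();
translate([-373, 232, 0]) stool();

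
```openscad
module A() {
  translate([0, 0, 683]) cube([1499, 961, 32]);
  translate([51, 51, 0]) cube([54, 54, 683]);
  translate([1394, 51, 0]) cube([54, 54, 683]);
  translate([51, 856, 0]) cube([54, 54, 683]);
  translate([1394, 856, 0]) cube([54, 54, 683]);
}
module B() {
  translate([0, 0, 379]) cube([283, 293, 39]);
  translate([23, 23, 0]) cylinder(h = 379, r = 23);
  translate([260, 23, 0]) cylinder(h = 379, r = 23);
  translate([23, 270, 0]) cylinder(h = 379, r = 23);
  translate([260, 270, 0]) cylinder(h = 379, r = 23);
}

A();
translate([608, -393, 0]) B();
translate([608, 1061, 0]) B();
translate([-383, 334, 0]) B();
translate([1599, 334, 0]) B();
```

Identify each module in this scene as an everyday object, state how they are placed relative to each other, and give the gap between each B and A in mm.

Each stool's nearest face is 100 mm from the table's bounding box.

A is a table. B is a stool. Four stools sit around the table at the −y, +y, −x, +x sides. The gap between each stool and the table is 100 mm.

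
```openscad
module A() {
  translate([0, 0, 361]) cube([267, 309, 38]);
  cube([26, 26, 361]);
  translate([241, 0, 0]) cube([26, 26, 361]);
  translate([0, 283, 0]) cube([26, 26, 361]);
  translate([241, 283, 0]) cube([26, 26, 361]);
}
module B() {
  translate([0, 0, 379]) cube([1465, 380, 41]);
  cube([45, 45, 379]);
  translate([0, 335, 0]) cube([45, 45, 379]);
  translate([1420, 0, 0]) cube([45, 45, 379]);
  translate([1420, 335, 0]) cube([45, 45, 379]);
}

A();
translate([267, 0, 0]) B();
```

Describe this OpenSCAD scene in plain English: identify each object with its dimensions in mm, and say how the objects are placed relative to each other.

A is a four-legged stool. The seat is 267×309 mm, 38 mm thick, top at z = 399 mm. It stands on four square legs, each 26×26 mm in cross-section, from z = 0 to the seat underside, each flush with a corner of the seat.

B is a long wooden bench with a 1465 mm (x) × 380 mm (y) seat, 41 mm thick, its top surface 420 mm above the floor. Four 45 mm square legs at the seat corners, flush with the edges, run from z = 0 to the seat underside.

The bench is against the stool's +x side, with their −y faces flush.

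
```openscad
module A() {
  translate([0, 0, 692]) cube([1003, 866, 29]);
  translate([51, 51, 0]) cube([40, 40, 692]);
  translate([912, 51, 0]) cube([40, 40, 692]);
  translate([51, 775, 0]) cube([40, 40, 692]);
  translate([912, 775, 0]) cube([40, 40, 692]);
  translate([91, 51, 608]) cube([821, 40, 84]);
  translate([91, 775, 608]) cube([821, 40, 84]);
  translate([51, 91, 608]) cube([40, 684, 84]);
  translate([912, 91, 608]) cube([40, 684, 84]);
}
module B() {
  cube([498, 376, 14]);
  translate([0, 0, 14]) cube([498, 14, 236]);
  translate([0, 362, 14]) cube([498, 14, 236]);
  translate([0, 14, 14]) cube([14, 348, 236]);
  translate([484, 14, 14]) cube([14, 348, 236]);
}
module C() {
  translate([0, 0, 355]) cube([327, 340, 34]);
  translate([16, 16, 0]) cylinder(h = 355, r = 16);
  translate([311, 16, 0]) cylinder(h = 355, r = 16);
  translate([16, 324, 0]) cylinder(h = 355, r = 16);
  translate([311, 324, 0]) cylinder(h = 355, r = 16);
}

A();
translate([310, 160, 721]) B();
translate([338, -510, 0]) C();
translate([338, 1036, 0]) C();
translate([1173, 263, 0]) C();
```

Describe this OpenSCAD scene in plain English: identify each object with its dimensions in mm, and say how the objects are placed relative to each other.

A is a table with a 1003×866 mm rectangular top, 29 mm thick, top surface at z = 721 mm, supported by four 40×40 mm square legs, each inset 51 mm from the nearest pair of top edges, running from the floor. Four apron rails, 40 mm thick and 84 mm tall, run between adjacent legs with their top edges flush with the underside of the top and their outer faces flush with the legs' outer faces.

B is an open storage box with external size 498×376×250 mm and wall thickness 14 mm (the base is also 14 mm thick). The base covers the whole footprint; the four walls stand on the base, with the y-facing walls full-width and the x-facing walls fitting between their inner faces.

C is a four-legged stool. The seat is 327×340 mm, 34 mm thick, top at z = 389 mm. It stands on four round legs, each 32 mm in diameter, from z = 0 to the seat underside, each leg's axis is inset half a diameter from the nearest pair of seat edges (so the leg's bounding box is flush with the corner).

The open box is on top of the table. Three stools sit around the table at the −y, +y, +x sides.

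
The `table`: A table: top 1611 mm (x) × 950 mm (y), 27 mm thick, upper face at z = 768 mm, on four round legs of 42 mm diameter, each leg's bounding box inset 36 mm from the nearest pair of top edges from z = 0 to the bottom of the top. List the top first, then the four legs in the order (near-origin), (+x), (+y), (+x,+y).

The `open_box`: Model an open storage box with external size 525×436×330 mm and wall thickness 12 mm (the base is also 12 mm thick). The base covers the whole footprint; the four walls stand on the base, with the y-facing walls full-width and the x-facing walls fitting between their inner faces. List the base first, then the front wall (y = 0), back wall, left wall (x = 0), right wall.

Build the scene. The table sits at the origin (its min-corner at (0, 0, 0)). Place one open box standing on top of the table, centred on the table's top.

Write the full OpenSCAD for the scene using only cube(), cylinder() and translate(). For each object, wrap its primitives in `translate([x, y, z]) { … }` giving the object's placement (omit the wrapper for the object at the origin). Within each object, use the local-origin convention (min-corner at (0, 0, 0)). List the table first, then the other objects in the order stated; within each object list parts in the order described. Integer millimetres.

translate([0, 0, 741]) cube([1611, 950, 27]);
translate([57, 57, 0]) cylinder(h = 741, r = 21);
translate([1554, 57, 0]) cylinder(h = 741, r = 21);
translate([57, 893, 0]) cylinder(h = 741, r = 21);
translate([1554, 893, 0]) cylinder(h = 741, r = 21);
translate([543, 257, 768]) {
  cube([525, 436, 12]);
  translate([0, 0, 12]) cube([525, 12, 318]);
  translate([0, 424, 12]) cube([525, 12, 318]);
  translate([0, 12, 12]) cube([12, 412, 318]);
  translate([513, 12, 12]) cube([12, 412, 318]);
}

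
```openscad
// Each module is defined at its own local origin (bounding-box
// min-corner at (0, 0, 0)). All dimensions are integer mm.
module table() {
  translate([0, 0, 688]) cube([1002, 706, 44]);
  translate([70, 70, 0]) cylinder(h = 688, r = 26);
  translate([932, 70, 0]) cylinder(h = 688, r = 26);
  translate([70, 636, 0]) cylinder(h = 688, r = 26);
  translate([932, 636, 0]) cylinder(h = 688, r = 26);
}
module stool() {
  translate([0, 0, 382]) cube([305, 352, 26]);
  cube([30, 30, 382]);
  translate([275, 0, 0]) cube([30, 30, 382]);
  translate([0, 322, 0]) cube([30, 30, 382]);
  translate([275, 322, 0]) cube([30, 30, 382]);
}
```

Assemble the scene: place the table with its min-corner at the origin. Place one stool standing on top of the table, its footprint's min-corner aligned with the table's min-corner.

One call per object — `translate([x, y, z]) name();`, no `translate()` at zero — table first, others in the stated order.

table();
translate([0, 0, 732]) stool();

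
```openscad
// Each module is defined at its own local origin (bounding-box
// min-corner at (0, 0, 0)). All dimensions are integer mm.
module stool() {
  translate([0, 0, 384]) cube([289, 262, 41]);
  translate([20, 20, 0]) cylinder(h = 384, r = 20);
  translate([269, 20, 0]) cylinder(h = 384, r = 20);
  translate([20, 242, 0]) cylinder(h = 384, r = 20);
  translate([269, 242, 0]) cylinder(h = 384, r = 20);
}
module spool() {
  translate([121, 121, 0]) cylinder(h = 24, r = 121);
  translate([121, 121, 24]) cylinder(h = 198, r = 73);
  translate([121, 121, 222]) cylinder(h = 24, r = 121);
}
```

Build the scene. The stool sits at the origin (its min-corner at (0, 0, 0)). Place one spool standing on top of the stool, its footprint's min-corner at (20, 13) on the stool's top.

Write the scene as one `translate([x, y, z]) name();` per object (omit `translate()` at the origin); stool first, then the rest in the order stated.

stool();
translate([20, 13, 425]) spool();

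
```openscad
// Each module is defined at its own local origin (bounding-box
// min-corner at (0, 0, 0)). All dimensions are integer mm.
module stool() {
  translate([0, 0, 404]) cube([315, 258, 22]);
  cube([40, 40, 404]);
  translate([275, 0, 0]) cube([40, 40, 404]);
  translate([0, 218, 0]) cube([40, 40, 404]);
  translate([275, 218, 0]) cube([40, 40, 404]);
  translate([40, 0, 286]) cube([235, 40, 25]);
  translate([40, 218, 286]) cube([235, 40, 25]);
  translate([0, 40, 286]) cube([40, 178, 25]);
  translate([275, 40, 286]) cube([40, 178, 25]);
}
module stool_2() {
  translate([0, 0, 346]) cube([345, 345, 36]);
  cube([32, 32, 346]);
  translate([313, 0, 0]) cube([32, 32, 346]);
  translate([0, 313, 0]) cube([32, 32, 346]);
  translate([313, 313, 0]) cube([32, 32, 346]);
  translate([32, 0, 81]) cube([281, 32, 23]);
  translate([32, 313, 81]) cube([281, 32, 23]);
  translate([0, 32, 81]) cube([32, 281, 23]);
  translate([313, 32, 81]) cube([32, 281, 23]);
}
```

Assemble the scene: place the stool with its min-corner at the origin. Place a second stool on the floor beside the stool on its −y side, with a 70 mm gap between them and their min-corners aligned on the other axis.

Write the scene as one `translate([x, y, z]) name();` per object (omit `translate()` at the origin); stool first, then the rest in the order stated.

stool();
translate([0, -415, 0]) stool_2();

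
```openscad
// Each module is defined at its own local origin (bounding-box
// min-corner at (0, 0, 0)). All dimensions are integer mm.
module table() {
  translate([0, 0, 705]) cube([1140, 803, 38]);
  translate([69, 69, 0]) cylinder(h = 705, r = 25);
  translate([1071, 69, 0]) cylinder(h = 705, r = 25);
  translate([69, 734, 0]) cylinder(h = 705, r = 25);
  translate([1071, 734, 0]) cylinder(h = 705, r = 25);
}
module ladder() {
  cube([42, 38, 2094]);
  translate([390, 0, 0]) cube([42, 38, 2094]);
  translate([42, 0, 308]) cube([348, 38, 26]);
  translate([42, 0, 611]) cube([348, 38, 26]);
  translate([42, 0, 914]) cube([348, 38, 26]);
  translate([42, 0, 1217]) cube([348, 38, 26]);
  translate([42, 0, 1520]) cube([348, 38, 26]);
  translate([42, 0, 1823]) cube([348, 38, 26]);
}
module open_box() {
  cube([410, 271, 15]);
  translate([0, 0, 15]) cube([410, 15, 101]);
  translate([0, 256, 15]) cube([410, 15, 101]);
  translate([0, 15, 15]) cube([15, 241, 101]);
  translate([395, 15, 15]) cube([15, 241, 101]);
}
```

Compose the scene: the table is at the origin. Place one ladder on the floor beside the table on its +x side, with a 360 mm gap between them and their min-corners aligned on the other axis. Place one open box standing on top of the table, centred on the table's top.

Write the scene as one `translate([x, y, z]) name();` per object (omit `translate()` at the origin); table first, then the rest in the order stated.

table();
translate([1500, 0, 0]) ladder();
translate([365, 266, 743]) open_box();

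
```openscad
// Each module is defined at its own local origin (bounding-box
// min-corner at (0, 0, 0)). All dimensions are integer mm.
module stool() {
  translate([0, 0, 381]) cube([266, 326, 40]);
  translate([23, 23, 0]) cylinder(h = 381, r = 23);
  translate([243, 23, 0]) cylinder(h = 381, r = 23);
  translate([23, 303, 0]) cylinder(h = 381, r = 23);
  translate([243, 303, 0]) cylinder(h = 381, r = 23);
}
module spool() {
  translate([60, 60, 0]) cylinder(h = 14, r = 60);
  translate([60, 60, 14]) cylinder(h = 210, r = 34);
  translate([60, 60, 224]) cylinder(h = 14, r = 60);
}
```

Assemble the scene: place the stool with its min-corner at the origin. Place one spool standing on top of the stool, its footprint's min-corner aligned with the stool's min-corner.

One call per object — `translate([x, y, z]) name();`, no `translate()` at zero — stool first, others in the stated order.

stool();
translate([0, 0, 421]) spool();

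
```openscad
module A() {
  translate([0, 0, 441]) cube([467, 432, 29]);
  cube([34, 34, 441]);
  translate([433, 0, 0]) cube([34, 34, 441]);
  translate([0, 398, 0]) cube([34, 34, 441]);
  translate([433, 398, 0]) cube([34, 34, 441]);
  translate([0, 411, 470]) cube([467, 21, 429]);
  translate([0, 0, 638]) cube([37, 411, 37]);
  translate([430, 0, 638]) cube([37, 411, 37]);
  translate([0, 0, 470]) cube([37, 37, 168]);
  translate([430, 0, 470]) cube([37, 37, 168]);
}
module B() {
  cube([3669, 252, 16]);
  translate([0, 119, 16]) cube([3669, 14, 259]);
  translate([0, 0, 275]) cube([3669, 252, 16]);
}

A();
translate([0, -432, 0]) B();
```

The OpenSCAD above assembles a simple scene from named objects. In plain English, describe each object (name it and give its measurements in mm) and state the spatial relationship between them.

A is a chair. The seat is a 467×432×29 mm slab with its top at z = 470 mm, on four 34×34 mm corner legs (flush with the seat edges, standing on z = 0). A flat backrest 21 mm thick, 429 mm tall, spans the full seat width and rises from the seat top along its +y edge, rear face flush with the rear of the seat. Two armrests of 37×37 mm section run along each side from the seat's front edge to the front of the backrest, top faces 205 mm above the seat top and outer faces flush with the seat's x-edges; a 37×37 mm post under the front of each armrest stands on the seat at the front corner.

B is an I-beam lying along x, 3669 mm long. Overall section height 291 mm. Two flanges 252 mm wide (y) and 16 mm thick, one on the floor and one at the top; a web 14 mm thick runs between them, centred on the flange width.

The I-beam is on the floor beside the chair on its −y side.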